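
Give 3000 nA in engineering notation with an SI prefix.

3 uA

= 3e-6 A; 1e-6 is micro.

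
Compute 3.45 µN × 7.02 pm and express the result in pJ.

0.000024219 pJ

3.45 × 10^-6 × 7.02 × 10^-12 = 24.219 × 10^-18 J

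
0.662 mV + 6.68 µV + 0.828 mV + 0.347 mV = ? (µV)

In µV:
  0.662 mV = 0.662 × 10³ µV = 662
  6.68 µV → 6.68
  0.828 mV = 0.828 × 10³ µV = 828
  0.347 mV = 0.347 × 10³ µV = 347
Sum: 662 + 6.68 + 828 + 347 = 1843.68

1843.68 µV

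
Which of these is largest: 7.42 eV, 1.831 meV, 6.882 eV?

7.42 eV

7.42 eV = 7.42 eV
1.831 meV = 0.001831 eV
6.882 eV = 6.882 eV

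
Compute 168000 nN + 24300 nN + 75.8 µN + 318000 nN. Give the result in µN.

586.1 µN

In µN:
  168000 nN = 168000e-3 µN = 168
  24300 nN = 24300e-3 µN = 24.3
  75.8 µN → 75.8
  318000 nN = 318000e-3 µN = 318
Sum: 168 + 24.3 + 75.8 + 318 = 586.1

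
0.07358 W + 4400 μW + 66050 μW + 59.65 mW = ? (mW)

203.68 mW

In mW:
  0.07358 W = 0.07358 × 10³ mW = 73.58
  4400 μW = 4400 × 10⁻³ mW = 4.4
  66050 μW = 66050 × 10⁻³ mW = 66.05
  59.65 mW → 59.65
Sum: 73.58 + 4.4 + 66.05 + 59.65 = 203.68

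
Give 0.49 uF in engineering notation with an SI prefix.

490 nF

= 490 × 10⁻⁹ F; 10⁻⁹ is nano.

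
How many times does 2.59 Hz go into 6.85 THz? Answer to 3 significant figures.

(6.85 × 10¹²) / (2.59) = 2.645 × 10¹²

2640000000000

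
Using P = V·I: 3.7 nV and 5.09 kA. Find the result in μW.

3.7 × 10⁻⁹ × 5.09 × 10³ = 18.833 × 10⁻⁶ W

18.833 μW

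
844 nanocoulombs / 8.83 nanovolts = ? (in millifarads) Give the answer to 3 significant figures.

95600 millifarads

(844 × 10⁻⁹) / (8.83 × 10⁻⁹) = 95.583 F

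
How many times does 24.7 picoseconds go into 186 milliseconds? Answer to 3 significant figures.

7530000000

(186 × 10^-3) / (24.7 × 10^-12) = 7.53 × 10^9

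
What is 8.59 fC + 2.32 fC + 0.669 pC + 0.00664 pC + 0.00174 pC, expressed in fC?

688.29 fC

In fC:
  8.59 fC → 8.59
  2.32 fC → 2.32
  0.669 pC = 0.669 × 10^3 fC = 669
  0.00664 pC = 0.00664 × 10^3 fC = 6.64
  0.00174 pC = 0.00174 × 10^3 fC = 1.74
Sum: 8.59 + 2.32 + 669 + 6.64 + 1.74 = 688.29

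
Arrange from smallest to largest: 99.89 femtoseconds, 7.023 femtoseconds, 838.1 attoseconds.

99.89 femtoseconds = 0.00000000000009989 seconds
7.023 femtoseconds = 0.000000000000007023 seconds
838.1 attoseconds = 0.0000000000000008381 seconds

838.1 attoseconds < 7.023 femtoseconds < 99.89 femtoseconds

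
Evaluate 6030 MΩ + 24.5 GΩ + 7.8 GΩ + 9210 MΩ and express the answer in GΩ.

47.54 GΩ

In GΩ:
  6030 MΩ = 6030e-3 GΩ = 6.03
  24.5 GΩ → 24.5
  7.8 GΩ → 7.8
  9210 MΩ = 9210e-3 GΩ = 9.21
Sum: 6.03 + 24.5 + 7.8 + 9.21 = 47.54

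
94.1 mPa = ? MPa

0.0000000941 MPa

milli = 10^-3, mega = 10^6; factor is 10^-9.
94.1 × 10^-9 = 0.0000000941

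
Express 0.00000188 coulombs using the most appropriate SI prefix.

= 1.88e-6 coulombs; 1e-6 is micro.

1.88 microcoulombs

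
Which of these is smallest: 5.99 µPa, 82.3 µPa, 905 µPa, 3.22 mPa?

5.99 µPa

5.99 µPa = 0.00000599 Pa
82.3 µPa = 0.0000823 Pa
905 µPa = 0.000905 Pa
3.22 mPa = 0.00322 Pa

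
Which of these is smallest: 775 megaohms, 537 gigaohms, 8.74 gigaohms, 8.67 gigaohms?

775 megaohms

775 megaohms = 775000000 ohms
537 gigaohms = 537000000000 ohms
8.74 gigaohms = 8740000000 ohms
8.67 gigaohms = 8670000000 ohms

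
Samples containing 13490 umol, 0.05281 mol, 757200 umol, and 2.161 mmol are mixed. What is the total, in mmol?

825.661 mmol

In mmol:
  13490 umol = 13490 × 10^-3 mmol = 13.49
  0.05281 mol = 0.05281 × 10^3 mmol = 52.81
  757200 umol = 757200 × 10^-3 mmol = 757.2
  2.161 mmol → 2.161
Sum: 13.49 + 52.81 + 757.2 + 2.161 = 825.661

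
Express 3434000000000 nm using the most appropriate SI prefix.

= 3.434e3 m; 1e3 is kilo.

3.434 km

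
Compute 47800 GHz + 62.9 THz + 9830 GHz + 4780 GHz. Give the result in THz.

In THz:
  47800 GHz = 47800 × 10^-3 THz = 47.8
  62.9 THz → 62.9
  9830 GHz = 9830 × 10^-3 THz = 9.83
  4780 GHz = 4780 × 10^-3 THz = 4.78
Sum: 47.8 + 62.9 + 9.83 + 4.78 = 125.31

125.31 THz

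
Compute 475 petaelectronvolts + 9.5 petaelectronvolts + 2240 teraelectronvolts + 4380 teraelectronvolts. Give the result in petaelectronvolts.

491.12 petaelectronvolts

In petaelectronvolts:
  475 petaelectronvolts → 475
  9.5 petaelectronvolts → 9.5
  2240 teraelectronvolts = 2240e-3 petaelectronvolts = 2.24
  4380 teraelectronvolts = 4380e-3 petaelectronvolts = 4.38
Sum: 475 + 9.5 + 2.24 + 4.38 = 491.12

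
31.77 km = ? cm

3177000 cm

kilo = 1e3, centi = 1e-2; factor is 1e5.
31.77 × 1e5 = 3177000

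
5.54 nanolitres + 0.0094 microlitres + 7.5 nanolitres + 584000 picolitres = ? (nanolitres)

In nanolitres:
  5.54 nanolitres → 5.54
  0.0094 microlitres = 0.0094 × 10³ nanolitres = 9.4
  7.5 nanolitres → 7.5
  584000 picolitres = 584000 × 10⁻³ nanolitres = 584
Sum: 5.54 + 9.4 + 7.5 + 584 = 606.44

606.44 nanolitres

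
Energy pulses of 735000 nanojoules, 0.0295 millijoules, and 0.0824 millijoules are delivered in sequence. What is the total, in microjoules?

846.9 microjoules

In microjoules:
  735000 nanojoules = 735000e-3 microjoules = 735
  0.0295 millijoules = 0.0295e3 microjoules = 29.5
  0.0824 millijoules = 0.0824e3 microjoules = 82.4
Sum: 735 + 29.5 + 82.4 = 846.9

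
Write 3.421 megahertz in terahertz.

0.000003421 terahertz

mega = 1e6, tera = 1e12; factor is 1e-6.
3.421 × 1e-6 = 0.000003421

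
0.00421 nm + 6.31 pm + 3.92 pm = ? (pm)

14.44 pm

In pm:
  0.00421 nm = 0.00421 × 10^3 pm = 4.21
  6.31 pm → 6.31
  3.92 pm → 3.92
Sum: 4.21 + 6.31 + 3.92 = 14.44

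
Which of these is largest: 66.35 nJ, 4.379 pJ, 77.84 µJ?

66.35 nJ = 0.00000006635 J
4.379 pJ = 0.000000000004379 J
77.84 µJ = 0.00007784 J

77.84 µJ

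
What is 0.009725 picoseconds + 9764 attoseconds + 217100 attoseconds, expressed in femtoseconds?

In femtoseconds:
  0.009725 picoseconds = 0.009725e3 femtoseconds = 9.725
  9764 attoseconds = 9764e-3 femtoseconds = 9.764
  217100 attoseconds = 217100e-3 femtoseconds = 217.1
Sum: 9.725 + 9.764 + 217.1 = 236.589

236.589 femtoseconds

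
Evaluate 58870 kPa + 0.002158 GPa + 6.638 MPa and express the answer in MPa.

67.666 MPa

In MPa:
  58870 kPa = 58870e-3 MPa = 58.87
  0.002158 GPa = 0.002158e3 MPa = 2.158
  6.638 MPa → 6.638
Sum: 58.87 + 2.158 + 6.638 = 67.666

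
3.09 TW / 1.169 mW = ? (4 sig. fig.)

(3.09e12) / (1.169e-3) = 2.6433e15

2643000000000000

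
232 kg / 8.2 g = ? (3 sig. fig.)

28300

(232e3) / (8.2) = 28.29e3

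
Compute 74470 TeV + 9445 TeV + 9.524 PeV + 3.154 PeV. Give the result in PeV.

In PeV:
  74470 TeV = 74470 × 10⁻³ PeV = 74.47
  9445 TeV = 9445 × 10⁻³ PeV = 9.445
  9.524 PeV → 9.524
  3.154 PeV → 3.154
Sum: 74.47 + 9.445 + 9.524 + 3.154 = 96.593

96.593 PeV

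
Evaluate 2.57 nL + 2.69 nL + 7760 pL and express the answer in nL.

13.02 nL

In nL:
  2.57 nL → 2.57
  2.69 nL → 2.69
  7760 pL = 7760e-3 nL = 7.76
Sum: 2.57 + 2.69 + 7.76 = 13.02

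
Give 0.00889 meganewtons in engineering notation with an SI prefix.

= 8.89 × 10³ newtons; 10³ is kilo.

8.89 kilonewtons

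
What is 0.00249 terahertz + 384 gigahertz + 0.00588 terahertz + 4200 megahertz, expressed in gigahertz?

In gigahertz:
  0.00249 terahertz = 0.00249 × 10³ gigahertz = 2.49
  384 gigahertz → 384
  0.00588 terahertz = 0.00588 × 10³ gigahertz = 5.88
  4200 megahertz = 4200 × 10⁻³ gigahertz = 4.2
Sum: 2.49 + 384 + 5.88 + 4.2 = 396.57

396.57 gigahertz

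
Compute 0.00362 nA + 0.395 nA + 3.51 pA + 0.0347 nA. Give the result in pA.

In pA:
  0.00362 nA = 0.00362 × 10^3 pA = 3.62
  0.395 nA = 0.395 × 10^3 pA = 395
  3.51 pA → 3.51
  0.0347 nA = 0.0347 × 10^3 pA = 34.7
Sum: 3.62 + 395 + 3.51 + 34.7 = 436.83

436.83 pA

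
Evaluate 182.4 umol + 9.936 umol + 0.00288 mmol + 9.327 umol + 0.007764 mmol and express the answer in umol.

In umol:
  182.4 umol → 182.4
  9.936 umol → 9.936
  0.00288 mmol = 0.00288e3 umol = 2.88
  9.327 umol → 9.327
  0.007764 mmol = 0.007764e3 umol = 7.764
Sum: 182.4 + 9.936 + 2.88 + 9.327 + 7.764 = 212.307

212.307 umol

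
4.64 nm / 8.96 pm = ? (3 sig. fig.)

518

(4.64 × 10⁻⁹) / (8.96 × 10⁻¹²) = 0.5179 × 10³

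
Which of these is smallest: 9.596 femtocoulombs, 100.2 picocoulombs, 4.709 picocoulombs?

9.596 femtocoulombs

9.596 femtocoulombs = 0.000000000000009596 coulombs
100.2 picocoulombs = 0.0000000001002 coulombs
4.709 picocoulombs = 0.000000000004709 coulombs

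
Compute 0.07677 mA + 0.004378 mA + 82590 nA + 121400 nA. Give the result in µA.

In µA:
  0.07677 mA = 0.07677 × 10³ µA = 76.77
  0.004378 mA = 0.004378 × 10³ µA = 4.378
  82590 nA = 82590 × 10⁻³ µA = 82.59
  121400 nA = 121400 × 10⁻³ µA = 121.4
Sum: 76.77 + 4.378 + 82.59 + 121.4 = 285.138

285.138 µA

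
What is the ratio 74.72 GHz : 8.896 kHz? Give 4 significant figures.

8399000

(74.72e9) / (8.896e3) = 8.3993e6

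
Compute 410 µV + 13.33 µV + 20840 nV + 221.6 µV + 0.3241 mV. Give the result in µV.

989.87 µV

In µV:
  410 µV → 410
  13.33 µV → 13.33
  20840 nV = 20840 × 10⁻³ µV = 20.84
  221.6 µV → 221.6
  0.3241 mV = 0.3241 × 10³ µV = 324.1
Sum: 410 + 13.33 + 20.84 + 221.6 + 324.1 = 989.87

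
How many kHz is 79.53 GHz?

giga = 10⁹, kilo = 10³; factor is 10⁶.
79.53 × 10⁶ = 79530000

79530000 kHz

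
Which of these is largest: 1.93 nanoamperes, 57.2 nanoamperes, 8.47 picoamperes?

1.93 nanoamperes = 0.00000000193 amperes
57.2 nanoamperes = 0.0000000572 amperes
8.47 picoamperes = 0.00000000000847 amperes

57.2 nanoamperes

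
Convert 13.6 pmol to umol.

0.0000136 umol

pico = 10^-12, micro = 10^-6; factor is 10^-6.
13.6 × 10^-6 = 0.0000136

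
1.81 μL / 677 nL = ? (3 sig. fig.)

(1.81e-6) / (677e-9) = 0.002674e3

2.67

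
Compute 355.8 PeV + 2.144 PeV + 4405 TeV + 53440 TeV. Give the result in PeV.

415.789 PeV

In PeV:
  355.8 PeV → 355.8
  2.144 PeV → 2.144
  4405 TeV = 4405 × 10^-3 PeV = 4.405
  53440 TeV = 53440 × 10^-3 PeV = 53.44
Sum: 355.8 + 2.144 + 4.405 + 53.44 = 415.789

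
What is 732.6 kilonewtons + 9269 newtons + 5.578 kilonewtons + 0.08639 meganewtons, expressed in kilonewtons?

In kilonewtons:
  732.6 kilonewtons → 732.6
  9269 newtons = 9269 × 10^-3 kilonewtons = 9.269
  5.578 kilonewtons → 5.578
  0.08639 meganewtons = 0.08639 × 10^3 kilonewtons = 86.39
Sum: 732.6 + 9.269 + 5.578 + 86.39 = 833.837

833.837 kilonewtons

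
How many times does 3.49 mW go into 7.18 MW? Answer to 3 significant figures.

2060000000

(7.18e6) / (3.49e-3) = 2.057e9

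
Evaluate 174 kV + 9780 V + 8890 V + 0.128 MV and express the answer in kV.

320.67 kV

In kV:
  174 kV → 174
  9780 V = 9780e-3 kV = 9.78
  8890 V = 8890e-3 kV = 8.89
  0.128 MV = 0.128e3 kV = 128
Sum: 174 + 9.78 + 8.89 + 128 = 320.67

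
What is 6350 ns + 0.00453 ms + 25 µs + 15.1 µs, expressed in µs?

50.98 µs

In µs:
  6350 ns = 6350 × 10⁻³ µs = 6.35
  0.00453 ms = 0.00453 × 10³ µs = 4.53
  25 µs → 25
  15.1 µs → 15.1
Sum: 6.35 + 4.53 + 25 + 15.1 = 50.98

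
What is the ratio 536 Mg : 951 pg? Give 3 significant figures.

564000000000000000

(536 × 10^6) / (951 × 10^-12) = 0.5636 × 10^18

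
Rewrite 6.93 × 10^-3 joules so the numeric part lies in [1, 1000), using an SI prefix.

6.93 millijoules

= 6.93 × 10^-3 joules; 10^-3 is milli.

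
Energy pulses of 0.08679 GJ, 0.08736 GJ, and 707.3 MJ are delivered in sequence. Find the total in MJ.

In MJ:
  0.08679 GJ = 0.08679 × 10³ MJ = 86.79
  0.08736 GJ = 0.08736 × 10³ MJ = 87.36
  707.3 MJ → 707.3
Sum: 86.79 + 87.36 + 707.3 = 881.45

881.45 MJ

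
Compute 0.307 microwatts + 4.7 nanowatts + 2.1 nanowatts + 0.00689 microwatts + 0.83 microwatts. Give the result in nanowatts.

1150.69 nanowatts

In nanowatts:
  0.307 microwatts = 0.307e3 nanowatts = 307
  4.7 nanowatts → 4.7
  2.1 nanowatts → 2.1
  0.00689 microwatts = 0.00689e3 nanowatts = 6.89
  0.83 microwatts = 0.83e3 nanowatts = 830
Sum: 307 + 4.7 + 2.1 + 6.89 + 830 = 1150.69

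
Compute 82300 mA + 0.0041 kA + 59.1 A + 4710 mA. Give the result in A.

In A:
  82300 mA = 82300e-3 A = 82.3
  0.0041 kA = 0.0041e3 A = 4.1
  59.1 A → 59.1
  4710 mA = 4710e-3 A = 4.71
Sum: 82.3 + 4.1 + 59.1 + 4.71 = 150.21

150.21 A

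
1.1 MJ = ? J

1100000 J

mega = 10⁶, (no prefix) = 10⁰; factor is 10⁶.
1.1 × 10⁶ = 1100000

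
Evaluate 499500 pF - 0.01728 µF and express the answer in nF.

482.22 nF

In nF:
  499500 pF = 499500e-3 nF = 499.5
  0.01728 µF = 0.01728e3 nF = 17.28
Difference: 499.5 - 17.28 = 482.22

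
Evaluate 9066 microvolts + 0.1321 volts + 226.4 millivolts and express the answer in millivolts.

In millivolts:
  9066 microvolts = 9066e-3 millivolts = 9.066
  0.1321 volts = 0.1321e3 millivolts = 132.1
  226.4 millivolts → 226.4
Sum: 9.066 + 132.1 + 226.4 = 367.566

367.566 millivolts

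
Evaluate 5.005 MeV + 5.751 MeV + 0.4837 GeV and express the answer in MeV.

In MeV:
  5.005 MeV → 5.005
  5.751 MeV → 5.751
  0.4837 GeV = 0.4837e3 MeV = 483.7
Sum: 5.005 + 5.751 + 483.7 = 494.456

494.456 MeV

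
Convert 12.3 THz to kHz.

tera = 10^12, kilo = 10^3; factor is 10^9.
12.3 × 10^9 = 12300000000

12300000000 kHz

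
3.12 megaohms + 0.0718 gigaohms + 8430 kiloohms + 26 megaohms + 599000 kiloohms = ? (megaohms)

In megaohms:
  3.12 megaohms → 3.12
  0.0718 gigaohms = 0.0718 × 10^3 megaohms = 71.8
  8430 kiloohms = 8430 × 10^-3 megaohms = 8.43
  26 megaohms → 26
  599000 kiloohms = 599000 × 10^-3 megaohms = 599
Sum: 3.12 + 71.8 + 8.43 + 26 + 599 = 708.35

708.35 megaohms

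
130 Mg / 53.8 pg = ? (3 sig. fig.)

2420000000000000000

(130e6) / (53.8e-12) = 2.416e18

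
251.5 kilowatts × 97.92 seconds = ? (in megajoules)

251.5 × 10³ × 97.92 = 24626.88 × 10³ J

24.62688 megajoules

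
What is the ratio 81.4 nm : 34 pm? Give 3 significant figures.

2390

(81.4 × 10^-9) / (34 × 10^-12) = 2.394 × 10^3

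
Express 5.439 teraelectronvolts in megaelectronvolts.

tera = 10^12, mega = 10^6; factor is 10^6.
5.439 × 10^6 = 5439000

5439000 megaelectronvolts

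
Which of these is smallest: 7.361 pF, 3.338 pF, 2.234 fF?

7.361 pF = 0.000000000007361 F
3.338 pF = 0.000000000003338 F
2.234 fF = 0.000000000000002234 F

2.234 fF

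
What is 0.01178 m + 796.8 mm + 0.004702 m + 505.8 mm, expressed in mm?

1319.082 mm

In mm:
  0.01178 m = 0.01178e3 mm = 11.78
  796.8 mm → 796.8
  0.004702 m = 0.004702e3 mm = 4.702
  505.8 mm → 505.8
Sum: 11.78 + 796.8 + 4.702 + 505.8 = 1319.082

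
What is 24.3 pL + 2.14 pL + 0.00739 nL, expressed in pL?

33.83 pL

In pL:
  24.3 pL → 24.3
  2.14 pL → 2.14
  0.00739 nL = 0.00739 × 10³ pL = 7.39
Sum: 24.3 + 2.14 + 7.39 = 33.83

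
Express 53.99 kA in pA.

kilo = 10^3, pico = 10^-12; factor is 10^15.
53.99 × 10^15 = 53990000000000000

53990000000000000 pA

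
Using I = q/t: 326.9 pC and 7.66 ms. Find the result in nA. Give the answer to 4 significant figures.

42.68 nA

(326.9e-12) / (7.66e-3) = 42.6762e-9 A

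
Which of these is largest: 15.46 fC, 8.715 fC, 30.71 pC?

15.46 fC = 0.00000000000001546 C
8.715 fC = 0.000000000000008715 C
30.71 pC = 0.00000000003071 C

30.71 pC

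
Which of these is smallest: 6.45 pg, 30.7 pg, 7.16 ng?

6.45 pg = 0.00000000000645 g
30.7 pg = 0.0000000000307 g
7.16 ng = 0.00000000716 g

6.45 pg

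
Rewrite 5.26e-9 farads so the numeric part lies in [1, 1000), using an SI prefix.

5.26 nanofarads

= 5.26e-9 farads; 1e-9 is nano.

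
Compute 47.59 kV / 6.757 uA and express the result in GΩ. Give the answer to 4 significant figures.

7.043 GΩ

(47.59 × 10³) / (6.757 × 10⁻⁶) = 7.04307 × 10⁹ Ω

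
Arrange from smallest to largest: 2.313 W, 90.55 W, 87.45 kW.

2.313 W < 90.55 W < 87.45 kW

2.313 W = 2.313 W
90.55 W = 90.55 W
87.45 kW = 87450 W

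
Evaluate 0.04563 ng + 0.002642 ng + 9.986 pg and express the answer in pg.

In pg:
  0.04563 ng = 0.04563 × 10^3 pg = 45.63
  0.002642 ng = 0.002642 × 10^3 pg = 2.642
  9.986 pg → 9.986
Sum: 45.63 + 2.642 + 9.986 = 58.258

58.258 pg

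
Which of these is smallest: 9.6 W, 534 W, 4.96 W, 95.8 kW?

4.96 W

9.6 W = 9.6 W
534 W = 534 W
4.96 W = 4.96 W
95.8 kW = 95800 W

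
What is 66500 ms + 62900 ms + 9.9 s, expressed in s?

In s:
  66500 ms = 66500 × 10⁻³ s = 66.5
  62900 ms = 62900 × 10⁻³ s = 62.9
  9.9 s → 9.9
Sum: 66.5 + 62.9 + 9.9 = 139.3

139.3 s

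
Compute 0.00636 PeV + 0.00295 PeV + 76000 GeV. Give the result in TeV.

85.31 TeV

In TeV:
  0.00636 PeV = 0.00636 × 10³ TeV = 6.36
  0.00295 PeV = 0.00295 × 10³ TeV = 2.95
  76000 GeV = 76000 × 10⁻³ TeV = 76
Sum: 6.36 + 2.95 + 76 = 85.31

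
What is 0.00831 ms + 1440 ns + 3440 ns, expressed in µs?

13.19 µs

In µs:
  0.00831 ms = 0.00831 × 10^3 µs = 8.31
  1440 ns = 1440 × 10^-3 µs = 1.44
  3440 ns = 3440 × 10^-3 µs = 3.44
Sum: 8.31 + 1.44 + 3.44 = 13.19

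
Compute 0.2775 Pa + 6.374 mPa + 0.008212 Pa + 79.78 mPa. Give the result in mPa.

371.866 mPa

In mPa:
  0.2775 Pa = 0.2775 × 10³ mPa = 277.5
  6.374 mPa → 6.374
  0.008212 Pa = 0.008212 × 10³ mPa = 8.212
  79.78 mPa → 79.78
Sum: 277.5 + 6.374 + 8.212 + 79.78 = 371.866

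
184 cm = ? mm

centi = 10⁻², milli = 10⁻³; factor is 10¹.
184 × 10¹ = 1840

1840 mm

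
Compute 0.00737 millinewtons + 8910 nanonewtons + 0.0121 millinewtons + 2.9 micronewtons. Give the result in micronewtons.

31.28 micronewtons

In micronewtons:
  0.00737 millinewtons = 0.00737 × 10^3 micronewtons = 7.37
  8910 nanonewtons = 8910 × 10^-3 micronewtons = 8.91
  0.0121 millinewtons = 0.0121 × 10^3 micronewtons = 12.1
  2.9 micronewtons → 2.9
Sum: 7.37 + 8.91 + 12.1 + 2.9 = 31.28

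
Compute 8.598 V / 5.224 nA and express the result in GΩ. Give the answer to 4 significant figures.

(8.598) / (5.224 × 10^-9) = 1.64587 × 10^9 Ω

1.646 GΩ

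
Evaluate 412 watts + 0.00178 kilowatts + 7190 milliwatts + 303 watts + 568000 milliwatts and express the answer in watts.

In watts:
  412 watts → 412
  0.00178 kilowatts = 0.00178 × 10³ watts = 1.78
  7190 milliwatts = 7190 × 10⁻³ watts = 7.19
  303 watts → 303
  568000 milliwatts = 568000 × 10⁻³ watts = 568
Sum: 412 + 1.78 + 7.19 + 303 + 568 = 1291.97

1291.97 watts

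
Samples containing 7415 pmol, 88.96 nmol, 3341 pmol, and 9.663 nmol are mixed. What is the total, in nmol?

In nmol:
  7415 pmol = 7415e-3 nmol = 7.415
  88.96 nmol → 88.96
  3341 pmol = 3341e-3 nmol = 3.341
  9.663 nmol → 9.663
Sum: 7.415 + 88.96 + 3.341 + 9.663 = 109.379

109.379 nmol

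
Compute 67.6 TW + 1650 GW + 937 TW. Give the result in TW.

In TW:
  67.6 TW → 67.6
  1650 GW = 1650 × 10^-3 TW = 1.65
  937 TW → 937
Sum: 67.6 + 1.65 + 937 = 1006.25

1006.25 TW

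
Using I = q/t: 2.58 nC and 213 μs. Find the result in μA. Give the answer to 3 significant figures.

12.1 μA

(2.58 × 10^-9) / (213 × 10^-6) = 0.012113 × 10^-3 A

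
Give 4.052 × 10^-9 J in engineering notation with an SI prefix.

4.052 nJ

= 4.052 × 10^-9 J; 10^-9 is nano.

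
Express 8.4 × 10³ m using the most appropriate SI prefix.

= 8.4 × 10³ m; 10³ is kilo.

8.4 km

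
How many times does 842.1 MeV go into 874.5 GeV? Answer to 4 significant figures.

(874.5 × 10⁹) / (842.1 × 10⁶) = 1.0385 × 10³

1038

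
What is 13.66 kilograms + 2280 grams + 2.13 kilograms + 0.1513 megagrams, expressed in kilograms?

169.37 kilograms

In kilograms:
  13.66 kilograms → 13.66
  2280 grams = 2280 × 10⁻³ kilograms = 2.28
  2.13 kilograms → 2.13
  0.1513 megagrams = 0.1513 × 10³ kilograms = 151.3
Sum: 13.66 + 2.28 + 2.13 + 151.3 = 169.37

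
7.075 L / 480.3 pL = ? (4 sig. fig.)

(7.075) / (480.3 × 10⁻¹²) = 0.01473 × 10¹²

14730000000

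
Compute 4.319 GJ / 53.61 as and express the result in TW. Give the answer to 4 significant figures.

(4.319e9) / (53.61e-18) = 0.0805633e27 W

80560000000000 TW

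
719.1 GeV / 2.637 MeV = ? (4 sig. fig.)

272700

(719.1 × 10⁹) / (2.637 × 10⁶) = 272.7 × 10³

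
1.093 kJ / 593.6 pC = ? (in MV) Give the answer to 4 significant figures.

(1.093 × 10^3) / (593.6 × 10^-12) = 0.00184131 × 10^15 V

1841000 MV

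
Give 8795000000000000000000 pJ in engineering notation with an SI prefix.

= 8.795e9 J; 1e9 is giga.

8.795 GJ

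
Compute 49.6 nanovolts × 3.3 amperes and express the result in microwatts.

0.16368 microwatts

49.6 × 10⁻⁹ × 3.3 = 163.68 × 10⁻⁹ W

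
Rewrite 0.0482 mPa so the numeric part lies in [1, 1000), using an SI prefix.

48.2 µPa

= 48.2e-6 Pa; 1e-6 is micro.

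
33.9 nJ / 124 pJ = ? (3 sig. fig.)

273

(33.9 × 10^-9) / (124 × 10^-12) = 0.2734 × 10^3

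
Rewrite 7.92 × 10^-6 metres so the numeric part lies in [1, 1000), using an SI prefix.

= 7.92 × 10^-6 metres; 10^-6 is micro.

7.92 micrometres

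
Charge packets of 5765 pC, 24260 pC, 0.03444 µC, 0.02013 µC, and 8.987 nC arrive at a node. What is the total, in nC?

93.582 nC

In nC:
  5765 pC = 5765 × 10^-3 nC = 5.765
  24260 pC = 24260 × 10^-3 nC = 24.26
  0.03444 µC = 0.03444 × 10^3 nC = 34.44
  0.02013 µC = 0.02013 × 10^3 nC = 20.13
  8.987 nC → 8.987
Sum: 5.765 + 24.26 + 34.44 + 20.13 + 8.987 = 93.582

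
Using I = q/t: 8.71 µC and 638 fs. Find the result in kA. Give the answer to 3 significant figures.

(8.71e-6) / (638e-15) = 0.013652e9 A

13700 kA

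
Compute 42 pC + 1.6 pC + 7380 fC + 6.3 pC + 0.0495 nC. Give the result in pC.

106.78 pC

In pC:
  42 pC → 42
  1.6 pC → 1.6
  7380 fC = 7380 × 10^-3 pC = 7.38
  6.3 pC → 6.3
  0.0495 nC = 0.0495 × 10^3 pC = 49.5
Sum: 42 + 1.6 + 7.38 + 6.3 + 49.5 = 106.78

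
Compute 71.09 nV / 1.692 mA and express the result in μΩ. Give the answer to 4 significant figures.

42.02 μΩ

(71.09 × 10^-9) / (1.692 × 10^-3) = 42.0154 × 10^-6 Ω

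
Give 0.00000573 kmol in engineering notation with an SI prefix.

5.73 mmol

= 5.73e-3 mol; 1e-3 is milli.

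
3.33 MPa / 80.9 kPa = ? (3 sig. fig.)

41.2

(3.33e6) / (80.9e3) = 0.04116e3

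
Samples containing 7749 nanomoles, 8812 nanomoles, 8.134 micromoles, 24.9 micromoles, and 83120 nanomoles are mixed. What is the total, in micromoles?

132.715 micromoles

In micromoles:
  7749 nanomoles = 7749e-3 micromoles = 7.749
  8812 nanomoles = 8812e-3 micromoles = 8.812
  8.134 micromoles → 8.134
  24.9 micromoles → 24.9
  83120 nanomoles = 83120e-3 micromoles = 83.12
Sum: 7.749 + 8.812 + 8.134 + 24.9 + 83.12 = 132.715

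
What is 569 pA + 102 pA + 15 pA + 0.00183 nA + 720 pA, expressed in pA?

In pA:
  569 pA → 569
  102 pA → 102
  15 pA → 15
  0.00183 nA = 0.00183 × 10³ pA = 1.83
  720 pA → 720
Sum: 569 + 102 + 15 + 1.83 + 720 = 1407.83

1407.83 pA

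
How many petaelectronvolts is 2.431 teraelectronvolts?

0.002431 petaelectronvolts

tera = 1e12, peta = 1e15; factor is 1e-3.
2.431 × 1e-3 = 0.002431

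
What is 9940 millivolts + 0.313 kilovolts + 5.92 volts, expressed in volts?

In volts:
  9940 millivolts = 9940 × 10^-3 volts = 9.94
  0.313 kilovolts = 0.313 × 10^3 volts = 313
  5.92 volts → 5.92
Sum: 9.94 + 313 + 5.92 = 328.86

328.86 volts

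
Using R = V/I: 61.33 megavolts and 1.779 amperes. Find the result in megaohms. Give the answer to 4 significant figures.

(61.33 × 10⁶) / (1.779) = 34.4744 × 10⁶ Ω

34.47 megaohms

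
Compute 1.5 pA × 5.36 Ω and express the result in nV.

1.5 × 10^-12 × 5.36 = 8.04 × 10^-12 V

0.00804 nV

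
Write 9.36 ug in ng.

9360 ng

micro = 1e-6, nano = 1e-9; factor is 1e3.
9.36 × 1e3 = 9360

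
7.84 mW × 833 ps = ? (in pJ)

6.53072 pJ

7.84e-3 × 833e-12 = 6530.72e-15 J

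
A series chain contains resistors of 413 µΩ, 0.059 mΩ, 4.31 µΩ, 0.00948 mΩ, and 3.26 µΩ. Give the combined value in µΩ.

In µΩ:
  413 µΩ → 413
  0.059 mΩ = 0.059 × 10^3 µΩ = 59
  4.31 µΩ → 4.31
  0.00948 mΩ = 0.00948 × 10^3 µΩ = 9.48
  3.26 µΩ → 3.26
Sum: 413 + 59 + 4.31 + 9.48 + 3.26 = 489.05

489.05 µΩ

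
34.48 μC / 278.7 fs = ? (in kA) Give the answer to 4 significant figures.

123700 kA

(34.48 × 10^-6) / (278.7 × 10^-15) = 0.123717 × 10^9 A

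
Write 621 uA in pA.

621000000 pA

micro = 10^-6, pico = 10^-12; factor is 10^6.
621 × 10^6 = 621000000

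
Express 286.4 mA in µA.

286400 µA

milli = 10⁻³, micro = 10⁻⁶; factor is 10³.
286.4 × 10³ = 286400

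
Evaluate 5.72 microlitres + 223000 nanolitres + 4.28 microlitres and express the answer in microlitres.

233 microlitres

In microlitres:
  5.72 microlitres → 5.72
  223000 nanolitres = 223000e-3 microlitres = 223
  4.28 microlitres → 4.28
Sum: 5.72 + 223 + 4.28 = 233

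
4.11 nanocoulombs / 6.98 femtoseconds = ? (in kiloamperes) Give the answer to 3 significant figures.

589 kiloamperes

(4.11e-9) / (6.98e-15) = 0.58883e6 A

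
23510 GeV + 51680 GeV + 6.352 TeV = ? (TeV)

In TeV:
  23510 GeV = 23510 × 10⁻³ TeV = 23.51
  51680 GeV = 51680 × 10⁻³ TeV = 51.68
  6.352 TeV → 6.352
Sum: 23.51 + 51.68 + 6.352 = 81.542

81.542 TeV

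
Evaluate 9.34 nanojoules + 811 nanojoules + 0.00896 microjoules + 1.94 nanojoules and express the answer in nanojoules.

831.24 nanojoules

In nanojoules:
  9.34 nanojoules → 9.34
  811 nanojoules → 811
  0.00896 microjoules = 0.00896e3 nanojoules = 8.96
  1.94 nanojoules → 1.94
Sum: 9.34 + 811 + 8.96 + 1.94 = 831.24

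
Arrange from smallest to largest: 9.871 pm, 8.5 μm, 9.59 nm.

9.871 pm = 0.000000000009871 m
8.5 μm = 0.0000085 m
9.59 nm = 0.00000000959 m

9.871 pm < 9.59 nm < 8.5 μm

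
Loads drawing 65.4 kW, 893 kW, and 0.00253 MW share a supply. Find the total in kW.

960.93 kW

In kW:
  65.4 kW → 65.4
  893 kW → 893
  0.00253 MW = 0.00253 × 10^3 kW = 2.53
Sum: 65.4 + 893 + 2.53 = 960.93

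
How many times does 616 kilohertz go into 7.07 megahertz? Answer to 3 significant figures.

(7.07 × 10⁶) / (616 × 10³) = 0.01148 × 10³

11.5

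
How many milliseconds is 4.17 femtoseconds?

0.00000000000417 milliseconds

femto = 10⁻¹⁵, milli = 10⁻³; factor is 10⁻¹².
4.17 × 10⁻¹² = 0.00000000000417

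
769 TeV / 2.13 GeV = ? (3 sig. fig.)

(769 × 10^12) / (2.13 × 10^9) = 361 × 10^3

361000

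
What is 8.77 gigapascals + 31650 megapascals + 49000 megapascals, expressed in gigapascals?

89.42 gigapascals

In gigapascals:
  8.77 gigapascals → 8.77
  31650 megapascals = 31650 × 10^-3 gigapascals = 31.65
  49000 megapascals = 49000 × 10^-3 gigapascals = 49
Sum: 8.77 + 31.65 + 49 = 89.42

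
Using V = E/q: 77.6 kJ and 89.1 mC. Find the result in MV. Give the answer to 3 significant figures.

0.871 MV

(77.6 × 10^3) / (89.1 × 10^-3) = 0.87093 × 10^6 V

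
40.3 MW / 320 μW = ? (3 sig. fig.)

126000000000

(40.3e6) / (320e-6) = 0.1259e12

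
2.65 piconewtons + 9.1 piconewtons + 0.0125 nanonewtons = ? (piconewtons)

24.25 piconewtons

In piconewtons:
  2.65 piconewtons → 2.65
  9.1 piconewtons → 9.1
  0.0125 nanonewtons = 0.0125 × 10^3 piconewtons = 12.5
Sum: 2.65 + 9.1 + 12.5 = 24.25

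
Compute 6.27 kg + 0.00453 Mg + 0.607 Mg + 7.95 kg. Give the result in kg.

625.75 kg

In kg:
  6.27 kg → 6.27
  0.00453 Mg = 0.00453 × 10³ kg = 4.53
  0.607 Mg = 0.607 × 10³ kg = 607
  7.95 kg → 7.95
Sum: 6.27 + 4.53 + 607 + 7.95 = 625.75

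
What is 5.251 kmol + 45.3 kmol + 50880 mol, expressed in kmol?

In kmol:
  5.251 kmol → 5.251
  45.3 kmol → 45.3
  50880 mol = 50880 × 10⁻³ kmol = 50.88
Sum: 5.251 + 45.3 + 50.88 = 101.431

101.431 kmol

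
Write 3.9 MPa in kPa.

3900 kPa

mega = 10^6, kilo = 10^3; factor is 10^3.
3.9 × 10^3 = 3900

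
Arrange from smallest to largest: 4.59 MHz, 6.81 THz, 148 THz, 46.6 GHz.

4.59 MHz < 46.6 GHz < 6.81 THz < 148 THz

4.59 MHz = 4590000 Hz
6.81 THz = 6810000000000 Hz
148 THz = 148000000000000 Hz
46.6 GHz = 46600000000 Hz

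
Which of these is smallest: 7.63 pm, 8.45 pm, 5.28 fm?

7.63 pm = 0.00000000000763 m
8.45 pm = 0.00000000000845 m
5.28 fm = 0.00000000000000528 m

5.28 fm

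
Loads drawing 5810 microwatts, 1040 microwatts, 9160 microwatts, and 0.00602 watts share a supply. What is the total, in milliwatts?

In milliwatts:
  5810 microwatts = 5810e-3 milliwatts = 5.81
  1040 microwatts = 1040e-3 milliwatts = 1.04
  9160 microwatts = 9160e-3 milliwatts = 9.16
  0.00602 watts = 0.00602e3 milliwatts = 6.02
Sum: 5.81 + 1.04 + 9.16 + 6.02 = 22.03

22.03 milliwatts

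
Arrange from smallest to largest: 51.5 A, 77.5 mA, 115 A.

77.5 mA < 51.5 A < 115 A

51.5 A = 51.5 A
77.5 mA = 0.0775 A
115 A = 115 A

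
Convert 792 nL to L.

0.000000792 L

nano = 1e-9, (no prefix) = 1e0; factor is 1e-9.
792 × 1e-9 = 0.000000792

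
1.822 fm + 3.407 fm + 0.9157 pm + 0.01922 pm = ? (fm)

In fm:
  1.822 fm → 1.822
  3.407 fm → 3.407
  0.9157 pm = 0.9157 × 10^3 fm = 915.7
  0.01922 pm = 0.01922 × 10^3 fm = 19.22
Sum: 1.822 + 3.407 + 915.7 + 19.22 = 940.149

940.149 fm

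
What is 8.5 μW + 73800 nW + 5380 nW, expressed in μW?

In μW:
  8.5 μW → 8.5
  73800 nW = 73800 × 10⁻³ μW = 73.8
  5380 nW = 5380 × 10⁻³ μW = 5.38
Sum: 8.5 + 73.8 + 5.38 = 87.68

87.68 μW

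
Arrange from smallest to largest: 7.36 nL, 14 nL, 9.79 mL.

7.36 nL < 14 nL < 9.79 mL

7.36 nL = 0.00000000736 L
14 nL = 0.000000014 L
9.79 mL = 0.00979 L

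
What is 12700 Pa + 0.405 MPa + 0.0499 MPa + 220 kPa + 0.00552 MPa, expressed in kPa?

In kPa:
  12700 Pa = 12700 × 10^-3 kPa = 12.7
  0.405 MPa = 0.405 × 10^3 kPa = 405
  0.0499 MPa = 0.0499 × 10^3 kPa = 49.9
  220 kPa → 220
  0.00552 MPa = 0.00552 × 10^3 kPa = 5.52
Sum: 12.7 + 405 + 49.9 + 220 + 5.52 = 693.12

693.12 kPa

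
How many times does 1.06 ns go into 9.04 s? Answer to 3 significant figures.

(9.04) / (1.06 × 10^-9) = 8.528 × 10^9

8530000000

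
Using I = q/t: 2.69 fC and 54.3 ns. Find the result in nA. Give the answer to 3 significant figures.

49.5 nA

(2.69e-15) / (54.3e-9) = 0.04954e-6 A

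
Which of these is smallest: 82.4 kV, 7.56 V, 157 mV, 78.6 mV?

78.6 mV

82.4 kV = 82400 V
7.56 V = 7.56 V
157 mV = 0.157 V
78.6 mV = 0.0786 V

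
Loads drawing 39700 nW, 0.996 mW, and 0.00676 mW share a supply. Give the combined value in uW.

In uW:
  39700 nW = 39700 × 10^-3 uW = 39.7
  0.996 mW = 0.996 × 10^3 uW = 996
  0.00676 mW = 0.00676 × 10^3 uW = 6.76
Sum: 39.7 + 996 + 6.76 = 1042.46

1042.46 uW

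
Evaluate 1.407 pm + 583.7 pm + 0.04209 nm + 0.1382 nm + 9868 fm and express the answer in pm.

In pm:
  1.407 pm → 1.407
  583.7 pm → 583.7
  0.04209 nm = 0.04209 × 10³ pm = 42.09
  0.1382 nm = 0.1382 × 10³ pm = 138.2
  9868 fm = 9868 × 10⁻³ pm = 9.868
Sum: 1.407 + 583.7 + 42.09 + 138.2 + 9.868 = 775.265

775.265 pm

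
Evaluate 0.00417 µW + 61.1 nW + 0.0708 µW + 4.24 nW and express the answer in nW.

140.31 nW

In nW:
  0.00417 µW = 0.00417e3 nW = 4.17
  61.1 nW → 61.1
  0.0708 µW = 0.0708e3 nW = 70.8
  4.24 nW → 4.24
Sum: 4.17 + 61.1 + 70.8 + 4.24 = 140.31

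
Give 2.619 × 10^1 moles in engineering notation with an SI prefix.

= 26.19 moles; mantissa already in [1, 1000).

26.19 moles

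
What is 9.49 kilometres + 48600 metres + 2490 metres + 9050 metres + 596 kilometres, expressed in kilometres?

In kilometres:
  9.49 kilometres → 9.49
  48600 metres = 48600 × 10⁻³ kilometres = 48.6
  2490 metres = 2490 × 10⁻³ kilometres = 2.49
  9050 metres = 9050 × 10⁻³ kilometres = 9.05
  596 kilometres → 596
Sum: 9.49 + 48.6 + 2.49 + 9.05 + 596 = 665.63

665.63 kilometres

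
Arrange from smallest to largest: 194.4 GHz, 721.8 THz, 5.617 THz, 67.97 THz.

194.4 GHz < 5.617 THz < 67.97 THz < 721.8 THz

194.4 GHz = 194400000000 Hz
721.8 THz = 721800000000000 Hz
5.617 THz = 5617000000000 Hz
67.97 THz = 67970000000000 Hz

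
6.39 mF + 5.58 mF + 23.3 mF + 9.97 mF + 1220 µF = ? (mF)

In mF:
  6.39 mF → 6.39
  5.58 mF → 5.58
  23.3 mF → 23.3
  9.97 mF → 9.97
  1220 µF = 1220 × 10⁻³ mF = 1.22
Sum: 6.39 + 5.58 + 23.3 + 9.97 + 1.22 = 46.46

46.46 mF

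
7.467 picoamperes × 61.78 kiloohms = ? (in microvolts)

7.467 × 10⁻¹² × 61.78 × 10³ = 461.31126 × 10⁻⁹ V

0.46131126 microvolts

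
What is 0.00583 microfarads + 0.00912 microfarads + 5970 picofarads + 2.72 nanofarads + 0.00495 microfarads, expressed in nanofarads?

In nanofarads:
  0.00583 microfarads = 0.00583 × 10^3 nanofarads = 5.83
  0.00912 microfarads = 0.00912 × 10^3 nanofarads = 9.12
  5970 picofarads = 5970 × 10^-3 nanofarads = 5.97
  2.72 nanofarads → 2.72
  0.00495 microfarads = 0.00495 × 10^3 nanofarads = 4.95
Sum: 5.83 + 9.12 + 5.97 + 2.72 + 4.95 = 28.59

28.59 nanofarads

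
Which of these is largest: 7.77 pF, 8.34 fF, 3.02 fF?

7.77 pF = 0.00000000000777 F
8.34 fF = 0.00000000000000834 F
3.02 fF = 0.00000000000000302 F

7.77 pF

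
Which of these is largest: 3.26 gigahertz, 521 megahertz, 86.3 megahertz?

3.26 gigahertz = 3260000000 hertz
521 megahertz = 521000000 hertz
86.3 megahertz = 86300000 hertz

3.26 gigahertz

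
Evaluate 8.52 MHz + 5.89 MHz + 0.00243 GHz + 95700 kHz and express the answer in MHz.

In MHz:
  8.52 MHz → 8.52
  5.89 MHz → 5.89
  0.00243 GHz = 0.00243 × 10^3 MHz = 2.43
  95700 kHz = 95700 × 10^-3 MHz = 95.7
Sum: 8.52 + 5.89 + 2.43 + 95.7 = 112.54

112.54 MHz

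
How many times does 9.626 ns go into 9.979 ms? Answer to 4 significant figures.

(9.979 × 10⁻³) / (9.626 × 10⁻⁹) = 1.0367 × 10⁶

1037000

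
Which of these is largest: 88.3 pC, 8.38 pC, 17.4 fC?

88.3 pC

88.3 pC = 0.0000000000883 C
8.38 pC = 0.00000000000838 C
17.4 fC = 0.0000000000000174 C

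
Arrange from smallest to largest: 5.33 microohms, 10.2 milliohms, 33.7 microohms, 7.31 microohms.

5.33 microohms = 0.00000533 ohms
10.2 milliohms = 0.0102 ohms
33.7 microohms = 0.0000337 ohms
7.31 microohms = 0.00000731 ohms

5.33 microohms < 7.31 microohms < 33.7 microohms < 10.2 milliohms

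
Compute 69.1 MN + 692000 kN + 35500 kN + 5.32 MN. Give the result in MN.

In MN:
  69.1 MN → 69.1
  692000 kN = 692000 × 10^-3 MN = 692
  35500 kN = 35500 × 10^-3 MN = 35.5
  5.32 MN → 5.32
Sum: 69.1 + 692 + 35.5 + 5.32 = 801.92

801.92 MN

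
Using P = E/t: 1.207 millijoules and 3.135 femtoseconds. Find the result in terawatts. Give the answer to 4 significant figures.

(1.207 × 10^-3) / (3.135 × 10^-15) = 0.385008 × 10^12 W

0.3850 terawatts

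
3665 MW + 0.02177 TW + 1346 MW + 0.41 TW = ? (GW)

In GW:
  3665 MW = 3665 × 10⁻³ GW = 3.665
  0.02177 TW = 0.02177 × 10³ GW = 21.77
  1346 MW = 1346 × 10⁻³ GW = 1.346
  0.41 TW = 0.41 × 10³ GW = 410
Sum: 3.665 + 21.77 + 1.346 + 410 = 436.781

436.781 GW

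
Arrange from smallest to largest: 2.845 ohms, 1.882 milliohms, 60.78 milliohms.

2.845 ohms = 2.845 ohms
1.882 milliohms = 0.001882 ohms
60.78 milliohms = 0.06078 ohms

1.882 milliohms < 60.78 milliohms < 2.845 ohms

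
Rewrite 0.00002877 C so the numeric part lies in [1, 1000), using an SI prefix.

= 28.77 × 10⁻⁶ C; 10⁻⁶ is micro.

28.77 μC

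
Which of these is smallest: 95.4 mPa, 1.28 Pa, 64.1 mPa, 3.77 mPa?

3.77 mPa

95.4 mPa = 0.0954 Pa
1.28 Pa = 1.28 Pa
64.1 mPa = 0.0641 Pa
3.77 mPa = 0.00377 Pa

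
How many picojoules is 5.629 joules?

(no prefix) = 10⁰, pico = 10⁻¹²; factor is 10¹².
5.629 × 10¹² = 5629000000000

5629000000000 picojoules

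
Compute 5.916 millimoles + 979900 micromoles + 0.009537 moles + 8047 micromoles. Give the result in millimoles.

1003.4 millimoles

In millimoles:
  5.916 millimoles → 5.916
  979900 micromoles = 979900e-3 millimoles = 979.9
  0.009537 moles = 0.009537e3 millimoles = 9.537
  8047 micromoles = 8047e-3 millimoles = 8.047
Sum: 5.916 + 979.9 + 9.537 + 8.047 = 1003.4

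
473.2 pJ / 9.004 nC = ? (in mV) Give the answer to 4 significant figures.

52.55 mV

(473.2 × 10⁻¹²) / (9.004 × 10⁻⁹) = 52.5544 × 10⁻³ V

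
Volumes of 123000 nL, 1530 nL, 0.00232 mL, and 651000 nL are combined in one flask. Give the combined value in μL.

777.85 μL

In μL:
  123000 nL = 123000 × 10⁻³ μL = 123
  1530 nL = 1530 × 10⁻³ μL = 1.53
  0.00232 mL = 0.00232 × 10³ μL = 2.32
  651000 nL = 651000 × 10⁻³ μL = 651
Sum: 123 + 1.53 + 2.32 + 651 = 777.85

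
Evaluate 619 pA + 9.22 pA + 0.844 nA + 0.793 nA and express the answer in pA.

In pA:
  619 pA → 619
  9.22 pA → 9.22
  0.844 nA = 0.844 × 10^3 pA = 844
  0.793 nA = 0.793 × 10^3 pA = 793
Sum: 619 + 9.22 + 844 + 793 = 2265.22

2265.22 pA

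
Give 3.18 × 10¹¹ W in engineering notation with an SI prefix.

= 318 × 10⁹ W; 10⁹ is giga.

318 GW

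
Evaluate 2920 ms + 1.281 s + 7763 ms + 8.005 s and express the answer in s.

19.969 s

In s:
  2920 ms = 2920 × 10^-3 s = 2.92
  1.281 s → 1.281
  7763 ms = 7763 × 10^-3 s = 7.763
  8.005 s → 8.005
Sum: 2.92 + 1.281 + 7.763 + 8.005 = 19.969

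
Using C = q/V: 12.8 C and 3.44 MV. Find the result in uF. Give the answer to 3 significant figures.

(12.8) / (3.44 × 10⁶) = 3.7209 × 10⁻⁶ F

3.72 uF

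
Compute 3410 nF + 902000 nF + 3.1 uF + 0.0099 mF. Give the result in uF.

In uF:
  3410 nF = 3410 × 10⁻³ uF = 3.41
  902000 nF = 902000 × 10⁻³ uF = 902
  3.1 uF → 3.1
  0.0099 mF = 0.0099 × 10³ uF = 9.9
Sum: 3.41 + 902 + 3.1 + 9.9 = 918.41

918.41 uF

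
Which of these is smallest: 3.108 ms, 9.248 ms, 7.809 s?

3.108 ms = 0.003108 s
9.248 ms = 0.009248 s
7.809 s = 7.809 s

3.108 ms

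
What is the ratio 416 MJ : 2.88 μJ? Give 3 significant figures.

144000000000000

(416 × 10⁶) / (2.88 × 10⁻⁶) = 144.4 × 10¹²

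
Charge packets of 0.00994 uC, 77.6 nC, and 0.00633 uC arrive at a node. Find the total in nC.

In nC:
  0.00994 uC = 0.00994 × 10³ nC = 9.94
  77.6 nC → 77.6
  0.00633 uC = 0.00633 × 10³ nC = 6.33
Sum: 9.94 + 77.6 + 6.33 = 93.87

93.87 nC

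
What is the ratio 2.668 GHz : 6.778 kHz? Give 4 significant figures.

393600

(2.668 × 10^9) / (6.778 × 10^3) = 0.39363 × 10^6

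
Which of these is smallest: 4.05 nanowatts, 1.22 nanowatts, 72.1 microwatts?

1.22 nanowatts

4.05 nanowatts = 0.00000000405 watts
1.22 nanowatts = 0.00000000122 watts
72.1 microwatts = 0.0000721 watts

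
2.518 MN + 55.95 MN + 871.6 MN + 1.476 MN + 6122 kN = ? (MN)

937.666 MN

In MN:
  2.518 MN → 2.518
  55.95 MN → 55.95
  871.6 MN → 871.6
  1.476 MN → 1.476
  6122 kN = 6122 × 10^-3 MN = 6.122
Sum: 2.518 + 55.95 + 871.6 + 1.476 + 6.122 = 937.666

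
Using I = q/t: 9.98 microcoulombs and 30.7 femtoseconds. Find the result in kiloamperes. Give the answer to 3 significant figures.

325000 kiloamperes

(9.98e-6) / (30.7e-15) = 0.32508e9 A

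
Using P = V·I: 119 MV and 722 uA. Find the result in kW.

119 × 10^6 × 722 × 10^-6 = 85918 W

85.918 kW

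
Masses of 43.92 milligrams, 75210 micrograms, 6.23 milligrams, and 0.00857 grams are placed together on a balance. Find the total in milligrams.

In milligrams:
  43.92 milligrams → 43.92
  75210 micrograms = 75210 × 10^-3 milligrams = 75.21
  6.23 milligrams → 6.23
  0.00857 grams = 0.00857 × 10^3 milligrams = 8.57
Sum: 43.92 + 75.21 + 6.23 + 8.57 = 133.93

133.93 milligrams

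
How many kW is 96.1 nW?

0.0000000000961 kW

nano = 1e-9, kilo = 1e3; factor is 1e-12.
96.1 × 1e-12 = 0.0000000000961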